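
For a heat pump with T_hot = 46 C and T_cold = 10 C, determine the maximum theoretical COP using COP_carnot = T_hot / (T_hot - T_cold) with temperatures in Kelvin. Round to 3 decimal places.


Convert to Kelvin:
  T_hot = 46 + 273.15 = 319.15 K
  T_cold = 10 + 273.15 = 283.15 K
Apply Carnot COP formula:
  COP = T_hot_K / (T_hot_K - T_cold_K) = 319.15 / 36.0
  COP = 8.865

8.865


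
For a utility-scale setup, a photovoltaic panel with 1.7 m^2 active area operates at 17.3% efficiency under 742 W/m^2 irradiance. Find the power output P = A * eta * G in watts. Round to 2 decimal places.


Use the solar power formula P = A * eta * G.
Given: A = 1.7 m^2, eta = 0.173, G = 742 W/m^2
P = 1.7 * 0.173 * 742
P = 218.22 W

218.22


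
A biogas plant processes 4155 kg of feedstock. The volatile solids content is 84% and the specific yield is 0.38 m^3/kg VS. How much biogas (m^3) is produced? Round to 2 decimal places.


Compute volatile solids:
  VS = mass * VS_fraction = 4155 * 0.84 = 3490.2 kg
Calculate biogas volume:
  Biogas = VS * specific_yield = 3490.2 * 0.38
  Biogas = 1326.28 m^3

1326.28


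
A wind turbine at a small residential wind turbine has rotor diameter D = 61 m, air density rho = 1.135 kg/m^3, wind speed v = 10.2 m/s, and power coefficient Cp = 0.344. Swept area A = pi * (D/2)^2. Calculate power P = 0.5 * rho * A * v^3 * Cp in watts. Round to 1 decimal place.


Step 1 -- Compute swept area:
  A = pi * (D/2)^2 = pi * (61/2)^2 = 2922.47 m^2
Step 2 -- Apply wind power equation:
  P = 0.5 * rho * A * v^3 * Cp
  v^3 = 10.2^3 = 1061.208
  P = 0.5 * 1.135 * 2922.47 * 1061.208 * 0.344
  P = 605444.6 W

605444.6


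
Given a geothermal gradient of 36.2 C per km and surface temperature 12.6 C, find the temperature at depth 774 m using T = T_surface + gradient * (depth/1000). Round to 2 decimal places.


Convert depth to km: 774 / 1000 = 0.774 km
Temperature increase = gradient * depth_km = 36.2 * 0.774 = 28.02 C
Temperature at depth = T_surface + delta_T = 12.6 + 28.02
T = 40.62 C

40.62


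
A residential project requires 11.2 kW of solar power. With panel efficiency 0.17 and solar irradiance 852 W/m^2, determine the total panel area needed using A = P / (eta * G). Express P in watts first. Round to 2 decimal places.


Convert target power to watts: P = 11.2 * 1000 = 11200.0 W
Compute denominator: eta * G = 0.17 * 852 = 144.84
Required area A = P / (eta * G) = 11200.0 / 144.84
A = 77.33 m^2

77.33


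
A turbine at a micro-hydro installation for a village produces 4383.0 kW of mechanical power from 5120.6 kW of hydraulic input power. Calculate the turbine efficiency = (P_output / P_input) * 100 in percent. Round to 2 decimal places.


Turbine efficiency = (output power / input power) * 100
eta = (4383.0 / 5120.6) * 100
eta = 85.60%

85.60


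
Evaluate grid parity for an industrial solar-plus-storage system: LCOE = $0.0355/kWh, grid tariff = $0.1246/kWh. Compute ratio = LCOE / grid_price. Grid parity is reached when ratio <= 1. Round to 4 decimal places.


Compare LCOE to grid price:
  LCOE = $0.0355/kWh, Grid price = $0.1246/kWh
  Ratio = LCOE / grid_price = 0.0355 / 0.1246 = 0.2849
  Grid parity achieved (ratio <= 1)? yes

0.2849


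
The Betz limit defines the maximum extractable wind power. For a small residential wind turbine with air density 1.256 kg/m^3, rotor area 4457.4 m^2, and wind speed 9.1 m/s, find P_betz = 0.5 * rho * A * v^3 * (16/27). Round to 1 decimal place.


The Betz coefficient Cp_max = 16/27 = 0.5926
v^3 = 9.1^3 = 753.571
P_betz = 0.5 * rho * A * v^3 * Cp_max
P_betz = 0.5 * 1.256 * 4457.4 * 753.571 * 0.5926
P_betz = 1250033.5 W

1250033.5


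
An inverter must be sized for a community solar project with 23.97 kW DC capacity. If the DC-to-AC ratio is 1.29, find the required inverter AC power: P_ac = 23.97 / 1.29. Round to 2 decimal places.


The inverter AC capacity is determined by the DC/AC ratio.
Given: P_dc = 23.97 kW, DC/AC ratio = 1.29
P_ac = P_dc / ratio = 23.97 / 1.29
P_ac = 18.58 kW

18.58


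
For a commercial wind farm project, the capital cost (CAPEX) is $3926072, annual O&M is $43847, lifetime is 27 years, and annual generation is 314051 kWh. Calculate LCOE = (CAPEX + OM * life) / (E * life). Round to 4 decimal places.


Total cost = CAPEX + OM * lifetime = 3926072 + 43847 * 27 = 3926072 + 1183869 = 5109941
Total generation = annual * lifetime = 314051 * 27 = 8479377 kWh
LCOE = 5109941 / 8479377
LCOE = 0.6026 $/kWh

0.6026


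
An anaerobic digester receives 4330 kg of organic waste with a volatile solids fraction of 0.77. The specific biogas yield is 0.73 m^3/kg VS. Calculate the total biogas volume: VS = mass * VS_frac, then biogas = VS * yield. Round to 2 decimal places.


Compute volatile solids:
  VS = mass * VS_fraction = 4330 * 0.77 = 3334.1 kg
Calculate biogas volume:
  Biogas = VS * specific_yield = 3334.1 * 0.73
  Biogas = 2433.89 m^3

2433.89


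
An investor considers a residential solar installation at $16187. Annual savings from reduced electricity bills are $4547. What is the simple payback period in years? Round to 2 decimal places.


Simple payback period = initial cost / annual savings
Payback = 16187 / 4547
Payback = 3.56 years

3.56


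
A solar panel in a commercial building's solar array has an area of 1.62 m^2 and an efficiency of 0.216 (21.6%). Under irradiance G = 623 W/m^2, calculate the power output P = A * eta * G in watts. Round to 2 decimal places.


Use the solar power formula P = A * eta * G.
Given: A = 1.62 m^2, eta = 0.216, G = 623 W/m^2
P = 1.62 * 0.216 * 623
P = 218.00 W

218.00


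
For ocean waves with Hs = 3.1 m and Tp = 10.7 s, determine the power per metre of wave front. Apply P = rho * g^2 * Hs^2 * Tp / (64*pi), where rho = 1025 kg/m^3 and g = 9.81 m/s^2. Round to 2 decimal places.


Apply wave power formula:
  g^2 = 9.81^2 = 96.2361
  Hs^2 = 3.1^2 = 9.61
  Numerator = rho * g^2 * Hs^2 * Tp = 1025 * 96.2361 * 9.61 * 10.7 = 10143061.19
  Denominator = 64 * pi = 201.0619
  P = 10143061.19 / 201.0619 = 50447.45 W/m

50447.45


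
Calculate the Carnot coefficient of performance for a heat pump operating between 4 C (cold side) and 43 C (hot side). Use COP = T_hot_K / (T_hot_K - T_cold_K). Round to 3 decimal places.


Convert to Kelvin:
  T_hot = 43 + 273.15 = 316.15 K
  T_cold = 4 + 273.15 = 277.15 K
Apply Carnot COP formula:
  COP = T_hot_K / (T_hot_K - T_cold_K) = 316.15 / 39.0
  COP = 8.106

8.106


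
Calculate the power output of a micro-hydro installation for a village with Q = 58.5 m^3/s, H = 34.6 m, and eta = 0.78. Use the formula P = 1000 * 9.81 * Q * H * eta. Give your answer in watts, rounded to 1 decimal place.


Apply the hydropower formula P = rho * g * Q * H * eta
rho * g = 1000 * 9.81 = 9810.0
P = 9810.0 * 58.5 * 34.6 * 0.78
P = 15488008.4 W

15488008.4


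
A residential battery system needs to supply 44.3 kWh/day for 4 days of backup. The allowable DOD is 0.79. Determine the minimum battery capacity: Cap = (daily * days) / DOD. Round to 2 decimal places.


Total energy needed = daily * days = 44.3 * 4 = 177.2 kWh
Account for depth of discharge:
  Cap = total_energy / DOD = 177.2 / 0.79
  Cap = 224.30 kWh

224.30


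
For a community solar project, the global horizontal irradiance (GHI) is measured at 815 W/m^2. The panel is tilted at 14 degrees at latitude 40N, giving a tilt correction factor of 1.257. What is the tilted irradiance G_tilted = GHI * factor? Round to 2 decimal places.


Identify the given values:
  GHI = 815 W/m^2, tilt correction factor = 1.257
Apply the formula G_tilted = GHI * factor:
  G_tilted = 815 * 1.257
  G_tilted = 1024.46 W/m^2

1024.46


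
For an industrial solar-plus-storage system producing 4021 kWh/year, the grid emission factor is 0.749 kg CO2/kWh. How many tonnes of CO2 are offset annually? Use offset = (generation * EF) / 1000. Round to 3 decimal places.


CO2 offset in kg = generation * emission_factor
CO2 offset = 4021 * 0.749 = 3011.73 kg
Convert to tonnes:
  CO2 offset = 3011.73 / 1000 = 3.012 tonnes

3.012


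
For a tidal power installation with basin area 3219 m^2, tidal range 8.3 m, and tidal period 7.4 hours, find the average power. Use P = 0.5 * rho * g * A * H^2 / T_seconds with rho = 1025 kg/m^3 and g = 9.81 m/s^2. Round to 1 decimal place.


Convert period to seconds: T = 7.4 * 3600 = 26640.0 s
H^2 = 8.3^2 = 68.89
P = 0.5 * rho * g * A * H^2 / T
P = 0.5 * 1025 * 9.81 * 3219 * 68.89 / 26640.0
P = 41851.0 W

41851.0


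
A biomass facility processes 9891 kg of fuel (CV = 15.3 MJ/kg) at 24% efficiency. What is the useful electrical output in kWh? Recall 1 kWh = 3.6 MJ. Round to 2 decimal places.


Total energy = mass * CV = 9891 * 15.3 = 151332.3 MJ
Useful energy = total * eta = 151332.3 * 0.24 = 36319.75 MJ
Convert to kWh: 36319.75 / 3.6
Useful energy = 10088.82 kWh

10088.82


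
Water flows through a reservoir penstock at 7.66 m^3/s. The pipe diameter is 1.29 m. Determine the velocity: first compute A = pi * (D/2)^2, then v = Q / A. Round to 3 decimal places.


Compute pipe cross-sectional area:
  A = pi * (D/2)^2 = pi * (1.29/2)^2 = 1.307 m^2
Calculate velocity:
  v = Q / A = 7.66 / 1.307
  v = 5.861 m/s

5.861


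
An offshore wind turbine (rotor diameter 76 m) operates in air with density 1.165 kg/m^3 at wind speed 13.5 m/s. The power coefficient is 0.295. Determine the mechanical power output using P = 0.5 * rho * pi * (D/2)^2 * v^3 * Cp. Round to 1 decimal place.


Step 1 -- Compute swept area:
  A = pi * (D/2)^2 = pi * (76/2)^2 = 4536.46 m^2
Step 2 -- Apply wind power equation:
  P = 0.5 * rho * A * v^3 * Cp
  v^3 = 13.5^3 = 2460.375
  P = 0.5 * 1.165 * 4536.46 * 2460.375 * 0.295
  P = 1917945.7 W

1917945.7


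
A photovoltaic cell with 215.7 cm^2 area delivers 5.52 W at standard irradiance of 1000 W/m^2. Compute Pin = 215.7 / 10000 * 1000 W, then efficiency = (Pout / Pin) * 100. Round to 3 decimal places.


First compute the input power:
  Pin = area_cm2 / 10000 * G = 215.7 / 10000 * 1000 = 21.57 W
Then compute efficiency:
  Efficiency = (Pout / Pin) * 100 = (5.52 / 21.57) * 100
  Efficiency = 25.591%

25.591


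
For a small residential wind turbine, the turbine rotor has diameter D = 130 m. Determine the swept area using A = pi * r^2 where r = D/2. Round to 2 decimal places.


Compute the rotor radius:
  r = D / 2 = 130 / 2 = 65.0 m
Calculate swept area:
  A = pi * r^2 = pi * 65.0^2
  A = 13273.23 m^2

13273.23


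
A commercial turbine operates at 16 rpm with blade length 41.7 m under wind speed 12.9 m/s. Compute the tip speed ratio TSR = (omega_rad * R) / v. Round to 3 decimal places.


Convert rotational speed to rad/s:
  omega = 16 * 2 * pi / 60 = 1.6755 rad/s
Compute tip speed:
  v_tip = omega * R = 1.6755 * 41.7 = 69.869 m/s
Tip speed ratio:
  TSR = v_tip / v_wind = 69.869 / 12.9 = 5.416

5.416


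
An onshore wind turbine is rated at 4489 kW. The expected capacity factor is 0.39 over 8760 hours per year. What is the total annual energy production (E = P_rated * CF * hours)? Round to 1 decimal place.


Annual energy = rated_kW * capacity_factor * hours_per_year
Given: P_rated = 4489 kW, CF = 0.39, hours = 8760
E = 4489 * 0.39 * 8760
E = 15336219.6 kWh

15336219.6


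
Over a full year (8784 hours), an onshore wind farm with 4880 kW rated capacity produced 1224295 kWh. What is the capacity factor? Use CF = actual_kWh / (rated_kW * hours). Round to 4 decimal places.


Capacity factor = actual output / maximum possible output
Maximum possible = rated * hours = 4880 * 8784 = 42865920 kWh
CF = 1224295 / 42865920
CF = 0.0286

0.0286


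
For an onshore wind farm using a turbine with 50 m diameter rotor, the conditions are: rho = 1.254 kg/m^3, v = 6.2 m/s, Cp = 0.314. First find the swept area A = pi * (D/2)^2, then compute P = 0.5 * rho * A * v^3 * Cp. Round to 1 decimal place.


Step 1 -- Compute swept area:
  A = pi * (D/2)^2 = pi * (50/2)^2 = 1963.5 m^2
Step 2 -- Apply wind power equation:
  P = 0.5 * rho * A * v^3 * Cp
  v^3 = 6.2^3 = 238.328
  P = 0.5 * 1.254 * 1963.5 * 238.328 * 0.314
  P = 92130.2 W

92130.2


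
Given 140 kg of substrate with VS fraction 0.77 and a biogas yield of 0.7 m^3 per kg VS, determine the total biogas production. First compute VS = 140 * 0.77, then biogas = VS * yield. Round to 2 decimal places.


Compute volatile solids:
  VS = mass * VS_fraction = 140 * 0.77 = 107.8 kg
Calculate biogas volume:
  Biogas = VS * specific_yield = 107.8 * 0.7
  Biogas = 75.46 m^3

75.46


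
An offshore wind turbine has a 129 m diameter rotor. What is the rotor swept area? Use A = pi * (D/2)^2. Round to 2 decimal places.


Compute the rotor radius:
  r = D / 2 = 129 / 2 = 64.5 m
Calculate swept area:
  A = pi * r^2 = pi * 64.5^2
  A = 13069.81 m^2

13069.81


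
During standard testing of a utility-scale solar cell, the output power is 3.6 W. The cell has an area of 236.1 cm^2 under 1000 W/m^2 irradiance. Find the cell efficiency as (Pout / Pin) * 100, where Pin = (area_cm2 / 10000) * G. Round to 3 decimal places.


First compute the input power:
  Pin = area_cm2 / 10000 * G = 236.1 / 10000 * 1000 = 23.61 W
Then compute efficiency:
  Efficiency = (Pout / Pin) * 100 = (3.6 / 23.61) * 100
  Efficiency = 15.248%

15.248


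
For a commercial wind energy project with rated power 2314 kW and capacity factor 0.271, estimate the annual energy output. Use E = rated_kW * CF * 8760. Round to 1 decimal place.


Annual energy = rated_kW * capacity_factor * hours_per_year
Given: P_rated = 2314 kW, CF = 0.271, hours = 8760
E = 2314 * 0.271 * 8760
E = 5493343.4 kWh

5493343.4


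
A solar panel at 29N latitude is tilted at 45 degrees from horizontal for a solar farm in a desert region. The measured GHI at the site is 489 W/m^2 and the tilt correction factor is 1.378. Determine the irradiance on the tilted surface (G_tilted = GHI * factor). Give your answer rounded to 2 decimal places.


Identify the given values:
  GHI = 489 W/m^2, tilt correction factor = 1.378
Apply the formula G_tilted = GHI * factor:
  G_tilted = 489 * 1.378
  G_tilted = 673.84 W/m^2

673.84


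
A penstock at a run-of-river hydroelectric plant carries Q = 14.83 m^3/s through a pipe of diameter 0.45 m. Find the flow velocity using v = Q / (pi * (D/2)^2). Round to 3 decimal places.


Compute pipe cross-sectional area:
  A = pi * (D/2)^2 = pi * (0.45/2)^2 = 0.159 m^2
Calculate velocity:
  v = Q / A = 14.83 / 0.159
  v = 93.245 m/s

93.245


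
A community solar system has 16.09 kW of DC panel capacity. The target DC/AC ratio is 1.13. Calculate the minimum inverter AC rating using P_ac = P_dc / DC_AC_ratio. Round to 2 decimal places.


The inverter AC capacity is determined by the DC/AC ratio.
Given: P_dc = 16.09 kW, DC/AC ratio = 1.13
P_ac = P_dc / ratio = 16.09 / 1.13
P_ac = 14.24 kW

14.24


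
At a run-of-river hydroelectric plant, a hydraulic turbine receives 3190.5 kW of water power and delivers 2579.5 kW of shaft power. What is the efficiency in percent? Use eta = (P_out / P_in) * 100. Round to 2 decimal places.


Turbine efficiency = (output power / input power) * 100
eta = (2579.5 / 3190.5) * 100
eta = 80.85%

80.85


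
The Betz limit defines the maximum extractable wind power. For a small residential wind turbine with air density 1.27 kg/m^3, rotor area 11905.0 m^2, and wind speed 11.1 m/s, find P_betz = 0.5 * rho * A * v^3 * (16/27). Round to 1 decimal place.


The Betz coefficient Cp_max = 16/27 = 0.5926
v^3 = 11.1^3 = 1367.631
P_betz = 0.5 * rho * A * v^3 * Cp_max
P_betz = 0.5 * 1.27 * 11905.0 * 1367.631 * 0.5926
P_betz = 6126723.5 W

6126723.5


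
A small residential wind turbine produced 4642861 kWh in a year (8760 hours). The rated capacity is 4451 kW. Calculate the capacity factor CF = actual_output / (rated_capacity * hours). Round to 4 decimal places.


Capacity factor = actual output / maximum possible output
Maximum possible = rated * hours = 4451 * 8760 = 38990760 kWh
CF = 4642861 / 38990760
CF = 0.1191

0.1191


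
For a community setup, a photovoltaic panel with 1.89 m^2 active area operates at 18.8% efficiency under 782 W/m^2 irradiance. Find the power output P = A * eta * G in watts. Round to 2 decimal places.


Use the solar power formula P = A * eta * G.
Given: A = 1.89 m^2, eta = 0.188, G = 782 W/m^2
P = 1.89 * 0.188 * 782
P = 277.86 W

277.86


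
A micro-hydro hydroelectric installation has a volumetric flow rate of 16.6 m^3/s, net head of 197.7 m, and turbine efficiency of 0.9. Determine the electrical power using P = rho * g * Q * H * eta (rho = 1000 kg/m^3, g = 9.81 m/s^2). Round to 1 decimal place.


Apply the hydropower formula P = rho * g * Q * H * eta
rho * g = 1000 * 9.81 = 9810.0
P = 9810.0 * 16.6 * 197.7 * 0.9
P = 28975188.8 W

28975188.8


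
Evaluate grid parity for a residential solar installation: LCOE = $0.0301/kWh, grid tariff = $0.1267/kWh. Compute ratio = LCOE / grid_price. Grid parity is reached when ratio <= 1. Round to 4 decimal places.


Compare LCOE to grid price:
  LCOE = $0.0301/kWh, Grid price = $0.1267/kWh
  Ratio = LCOE / grid_price = 0.0301 / 0.1267 = 0.2376
  Grid parity achieved (ratio <= 1)? yes

0.2376


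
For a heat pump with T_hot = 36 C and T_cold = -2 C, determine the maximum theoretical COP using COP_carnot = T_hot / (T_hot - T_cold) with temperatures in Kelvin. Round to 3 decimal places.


Convert to Kelvin:
  T_hot = 36 + 273.15 = 309.15 K
  T_cold = -2 + 273.15 = 271.15 K
Apply Carnot COP formula:
  COP = T_hot_K / (T_hot_K - T_cold_K) = 309.15 / 38.0
  COP = 8.136

8.136


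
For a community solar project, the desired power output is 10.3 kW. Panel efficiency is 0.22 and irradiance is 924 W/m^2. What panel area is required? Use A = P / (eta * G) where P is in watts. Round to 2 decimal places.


Convert target power to watts: P = 10.3 * 1000 = 10300.0 W
Compute denominator: eta * G = 0.22 * 924 = 203.28
Required area A = P / (eta * G) = 10300.0 / 203.28
A = 50.67 m^2

50.67


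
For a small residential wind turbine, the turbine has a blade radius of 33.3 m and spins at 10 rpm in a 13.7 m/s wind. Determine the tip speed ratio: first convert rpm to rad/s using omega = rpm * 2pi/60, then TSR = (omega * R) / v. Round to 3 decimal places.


Convert rotational speed to rad/s:
  omega = 10 * 2 * pi / 60 = 1.0472 rad/s
Compute tip speed:
  v_tip = omega * R = 1.0472 * 33.3 = 34.872 m/s
Tip speed ratio:
  TSR = v_tip / v_wind = 34.872 / 13.7 = 2.545

2.545


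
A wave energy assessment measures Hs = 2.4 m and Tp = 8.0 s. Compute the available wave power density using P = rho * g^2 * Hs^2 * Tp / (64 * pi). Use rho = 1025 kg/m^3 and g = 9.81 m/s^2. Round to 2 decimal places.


Apply wave power formula:
  g^2 = 9.81^2 = 96.2361
  Hs^2 = 2.4^2 = 5.76
  Numerator = rho * g^2 * Hs^2 * Tp = 1025 * 96.2361 * 5.76 * 8.0 = 4545423.48
  Denominator = 64 * pi = 201.0619
  P = 4545423.48 / 201.0619 = 22607.08 W/m

22607.08


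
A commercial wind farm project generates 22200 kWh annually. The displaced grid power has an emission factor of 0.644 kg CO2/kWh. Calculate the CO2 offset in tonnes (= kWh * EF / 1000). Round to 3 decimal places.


CO2 offset in kg = generation * emission_factor
CO2 offset = 22200 * 0.644 = 14296.8 kg
Convert to tonnes:
  CO2 offset = 14296.8 / 1000 = 14.297 tonnes

14.297


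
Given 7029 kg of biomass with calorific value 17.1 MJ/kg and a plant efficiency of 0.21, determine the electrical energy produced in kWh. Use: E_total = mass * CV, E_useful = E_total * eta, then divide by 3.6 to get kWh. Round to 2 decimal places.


Total energy = mass * CV = 7029 * 17.1 = 120195.9 MJ
Useful energy = total * eta = 120195.9 * 0.21 = 25241.14 MJ
Convert to kWh: 25241.14 / 3.6
Useful energy = 7011.43 kWh

7011.43


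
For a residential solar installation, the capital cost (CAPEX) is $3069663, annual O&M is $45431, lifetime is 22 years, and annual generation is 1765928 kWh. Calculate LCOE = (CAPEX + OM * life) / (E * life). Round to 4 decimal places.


Total cost = CAPEX + OM * lifetime = 3069663 + 45431 * 22 = 3069663 + 999482 = 4069145
Total generation = annual * lifetime = 1765928 * 22 = 38850416 kWh
LCOE = 4069145 / 38850416
LCOE = 0.1047 $/kWh

0.1047


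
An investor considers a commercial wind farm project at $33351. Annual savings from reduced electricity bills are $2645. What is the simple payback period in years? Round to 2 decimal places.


Simple payback period = initial cost / annual savings
Payback = 33351 / 2645
Payback = 12.61 years

12.61


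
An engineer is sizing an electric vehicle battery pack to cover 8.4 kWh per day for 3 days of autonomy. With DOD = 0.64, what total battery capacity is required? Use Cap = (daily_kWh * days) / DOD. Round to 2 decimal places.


Total energy needed = daily * days = 8.4 * 3 = 25.2 kWh
Account for depth of discharge:
  Cap = total_energy / DOD = 25.2 / 0.64
  Cap = 39.38 kWh

39.38


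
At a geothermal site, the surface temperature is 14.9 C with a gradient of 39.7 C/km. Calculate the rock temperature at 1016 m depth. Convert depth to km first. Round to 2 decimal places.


Convert depth to km: 1016 / 1000 = 1.016 km
Temperature increase = gradient * depth_km = 39.7 * 1.016 = 40.34 C
Temperature at depth = T_surface + delta_T = 14.9 + 40.34
T = 55.24 C

55.24


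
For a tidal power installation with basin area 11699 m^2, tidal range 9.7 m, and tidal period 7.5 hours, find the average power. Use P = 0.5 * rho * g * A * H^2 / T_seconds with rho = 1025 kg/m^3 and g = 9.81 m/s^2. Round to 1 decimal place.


Convert period to seconds: T = 7.5 * 3600 = 27000.0 s
H^2 = 9.7^2 = 94.09
P = 0.5 * rho * g * A * H^2 / T
P = 0.5 * 1025 * 9.81 * 11699 * 94.09 / 27000.0
P = 204970.5 W

204970.5


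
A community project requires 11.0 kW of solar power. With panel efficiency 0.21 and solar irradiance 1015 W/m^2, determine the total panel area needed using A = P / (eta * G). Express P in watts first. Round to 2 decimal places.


Convert target power to watts: P = 11.0 * 1000 = 11000.0 W
Compute denominator: eta * G = 0.21 * 1015 = 213.15
Required area A = P / (eta * G) = 11000.0 / 213.15
A = 51.61 m^2

51.61


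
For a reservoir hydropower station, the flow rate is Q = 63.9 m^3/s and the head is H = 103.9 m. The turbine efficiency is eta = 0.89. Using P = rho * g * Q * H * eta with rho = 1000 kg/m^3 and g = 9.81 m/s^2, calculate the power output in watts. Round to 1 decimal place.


Apply the hydropower formula P = rho * g * Q * H * eta
rho * g = 1000 * 9.81 = 9810.0
P = 9810.0 * 63.9 * 103.9 * 0.89
P = 57966278.6 W

57966278.6


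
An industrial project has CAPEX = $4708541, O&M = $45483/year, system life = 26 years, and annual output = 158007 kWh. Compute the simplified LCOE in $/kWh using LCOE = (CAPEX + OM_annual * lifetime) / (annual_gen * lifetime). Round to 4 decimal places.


Total cost = CAPEX + OM * lifetime = 4708541 + 45483 * 26 = 4708541 + 1182558 = 5891099
Total generation = annual * lifetime = 158007 * 26 = 4108182 kWh
LCOE = 5891099 / 4108182
LCOE = 1.4340 $/kWh

1.4340


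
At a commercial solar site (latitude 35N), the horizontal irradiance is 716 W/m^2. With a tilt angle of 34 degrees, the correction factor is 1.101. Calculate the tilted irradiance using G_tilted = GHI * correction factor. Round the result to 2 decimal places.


Identify the given values:
  GHI = 716 W/m^2, tilt correction factor = 1.101
Apply the formula G_tilted = GHI * factor:
  G_tilted = 716 * 1.101
  G_tilted = 788.32 W/m^2

788.32


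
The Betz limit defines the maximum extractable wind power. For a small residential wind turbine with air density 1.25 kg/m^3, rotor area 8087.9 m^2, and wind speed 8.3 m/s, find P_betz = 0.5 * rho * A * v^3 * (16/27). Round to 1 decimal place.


The Betz coefficient Cp_max = 16/27 = 0.5926
v^3 = 8.3^3 = 571.787
P_betz = 0.5 * rho * A * v^3 * Cp_max
P_betz = 0.5 * 1.25 * 8087.9 * 571.787 * 0.5926
P_betz = 1712798.5 W

1712798.5


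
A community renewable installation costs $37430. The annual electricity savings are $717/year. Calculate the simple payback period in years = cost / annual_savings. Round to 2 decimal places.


Simple payback period = initial cost / annual savings
Payback = 37430 / 717
Payback = 52.20 years

52.20


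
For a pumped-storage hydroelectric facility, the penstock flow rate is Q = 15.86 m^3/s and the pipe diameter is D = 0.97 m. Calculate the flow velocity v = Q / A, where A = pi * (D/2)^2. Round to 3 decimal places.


Compute pipe cross-sectional area:
  A = pi * (D/2)^2 = pi * (0.97/2)^2 = 0.739 m^2
Calculate velocity:
  v = Q / A = 15.86 / 0.739
  v = 21.462 m/s

21.462


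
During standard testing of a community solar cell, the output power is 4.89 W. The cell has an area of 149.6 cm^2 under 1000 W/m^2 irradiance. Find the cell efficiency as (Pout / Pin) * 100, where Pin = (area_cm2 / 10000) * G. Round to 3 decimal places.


First compute the input power:
  Pin = area_cm2 / 10000 * G = 149.6 / 10000 * 1000 = 14.96 W
Then compute efficiency:
  Efficiency = (Pout / Pin) * 100 = (4.89 / 14.96) * 100
  Efficiency = 32.687%

32.687


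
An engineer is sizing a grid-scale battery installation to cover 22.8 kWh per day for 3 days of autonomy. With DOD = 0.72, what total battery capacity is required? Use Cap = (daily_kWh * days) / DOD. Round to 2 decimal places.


Total energy needed = daily * days = 22.8 * 3 = 68.4 kWh
Account for depth of discharge:
  Cap = total_energy / DOD = 68.4 / 0.72
  Cap = 95.00 kWh

95.00


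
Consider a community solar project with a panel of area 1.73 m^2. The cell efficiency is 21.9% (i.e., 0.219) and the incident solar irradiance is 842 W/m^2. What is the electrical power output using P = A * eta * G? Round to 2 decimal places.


Use the solar power formula P = A * eta * G.
Given: A = 1.73 m^2, eta = 0.219, G = 842 W/m^2
P = 1.73 * 0.219 * 842
P = 319.01 W

319.01


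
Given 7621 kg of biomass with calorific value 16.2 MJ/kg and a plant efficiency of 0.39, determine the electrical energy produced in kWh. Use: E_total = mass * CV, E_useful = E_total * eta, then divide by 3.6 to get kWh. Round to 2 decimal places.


Total energy = mass * CV = 7621 * 16.2 = 123460.2 MJ
Useful energy = total * eta = 123460.2 * 0.39 = 48149.48 MJ
Convert to kWh: 48149.48 / 3.6
Useful energy = 13374.86 kWh

13374.86


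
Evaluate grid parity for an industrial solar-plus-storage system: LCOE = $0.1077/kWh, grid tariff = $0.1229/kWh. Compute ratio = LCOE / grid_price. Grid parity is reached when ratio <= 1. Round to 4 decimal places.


Compare LCOE to grid price:
  LCOE = $0.1077/kWh, Grid price = $0.1229/kWh
  Ratio = LCOE / grid_price = 0.1077 / 0.1229 = 0.8763
  Grid parity achieved (ratio <= 1)? yes

0.8763


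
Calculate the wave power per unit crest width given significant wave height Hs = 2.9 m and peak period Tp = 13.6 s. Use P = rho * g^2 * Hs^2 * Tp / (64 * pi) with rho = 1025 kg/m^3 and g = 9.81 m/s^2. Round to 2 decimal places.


Apply wave power formula:
  g^2 = 9.81^2 = 96.2361
  Hs^2 = 2.9^2 = 8.41
  Numerator = rho * g^2 * Hs^2 * Tp = 1025 * 96.2361 * 8.41 * 13.6 = 11282277.68
  Denominator = 64 * pi = 201.0619
  P = 11282277.68 / 201.0619 = 56113.45 W/m

56113.45


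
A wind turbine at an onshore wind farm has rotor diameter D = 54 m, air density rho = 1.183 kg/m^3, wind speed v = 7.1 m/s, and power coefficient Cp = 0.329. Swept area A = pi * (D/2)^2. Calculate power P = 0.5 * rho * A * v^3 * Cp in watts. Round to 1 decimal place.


Step 1 -- Compute swept area:
  A = pi * (D/2)^2 = pi * (54/2)^2 = 2290.22 m^2
Step 2 -- Apply wind power equation:
  P = 0.5 * rho * A * v^3 * Cp
  v^3 = 7.1^3 = 357.911
  P = 0.5 * 1.183 * 2290.22 * 357.911 * 0.329
  P = 159515.6 W

159515.6


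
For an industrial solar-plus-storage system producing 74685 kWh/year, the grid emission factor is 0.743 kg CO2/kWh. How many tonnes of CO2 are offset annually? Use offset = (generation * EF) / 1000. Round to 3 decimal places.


CO2 offset in kg = generation * emission_factor
CO2 offset = 74685 * 0.743 = 55490.96 kg
Convert to tonnes:
  CO2 offset = 55490.96 / 1000 = 55.491 tonnes

55.491


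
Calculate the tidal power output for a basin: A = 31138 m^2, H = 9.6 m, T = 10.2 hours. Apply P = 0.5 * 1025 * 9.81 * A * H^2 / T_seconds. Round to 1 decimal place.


Convert period to seconds: T = 10.2 * 3600 = 36720.0 s
H^2 = 9.6^2 = 92.16
P = 0.5 * rho * g * A * H^2 / T
P = 0.5 * 1025 * 9.81 * 31138 * 92.16 / 36720.0
P = 392910.3 W

392910.3


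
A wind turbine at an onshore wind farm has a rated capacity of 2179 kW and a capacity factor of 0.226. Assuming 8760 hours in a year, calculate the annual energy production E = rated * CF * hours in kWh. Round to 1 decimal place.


Annual energy = rated_kW * capacity_factor * hours_per_year
Given: P_rated = 2179 kW, CF = 0.226, hours = 8760
E = 2179 * 0.226 * 8760
E = 4313897.0 kWh

4313897.0


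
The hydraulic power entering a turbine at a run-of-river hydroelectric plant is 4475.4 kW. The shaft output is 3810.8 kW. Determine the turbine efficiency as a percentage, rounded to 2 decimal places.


Turbine efficiency = (output power / input power) * 100
eta = (3810.8 / 4475.4) * 100
eta = 85.15%

85.15


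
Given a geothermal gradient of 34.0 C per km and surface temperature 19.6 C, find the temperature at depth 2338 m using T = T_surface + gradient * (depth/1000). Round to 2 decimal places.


Convert depth to km: 2338 / 1000 = 2.338 km
Temperature increase = gradient * depth_km = 34.0 * 2.338 = 79.49 C
Temperature at depth = T_surface + delta_T = 19.6 + 79.49
T = 99.09 C

99.09


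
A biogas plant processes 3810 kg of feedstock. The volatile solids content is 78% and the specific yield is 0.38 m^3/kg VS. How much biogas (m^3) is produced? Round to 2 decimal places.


Compute volatile solids:
  VS = mass * VS_fraction = 3810 * 0.78 = 2971.8 kg
Calculate biogas volume:
  Biogas = VS * specific_yield = 2971.8 * 0.38
  Biogas = 1129.28 m^3

1129.28


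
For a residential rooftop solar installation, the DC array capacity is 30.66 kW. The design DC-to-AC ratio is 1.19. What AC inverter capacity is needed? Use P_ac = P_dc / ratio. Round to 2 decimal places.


The inverter AC capacity is determined by the DC/AC ratio.
Given: P_dc = 30.66 kW, DC/AC ratio = 1.19
P_ac = P_dc / ratio = 30.66 / 1.19
P_ac = 25.76 kW

25.76


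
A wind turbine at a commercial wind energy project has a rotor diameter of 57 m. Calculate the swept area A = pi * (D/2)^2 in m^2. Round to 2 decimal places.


Compute the rotor radius:
  r = D / 2 = 57 / 2 = 28.5 m
Calculate swept area:
  A = pi * r^2 = pi * 28.5^2
  A = 2551.76 m^2

2551.76


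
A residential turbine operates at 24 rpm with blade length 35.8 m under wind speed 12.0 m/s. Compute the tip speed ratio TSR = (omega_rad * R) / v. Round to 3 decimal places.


Convert rotational speed to rad/s:
  omega = 24 * 2 * pi / 60 = 2.5133 rad/s
Compute tip speed:
  v_tip = omega * R = 2.5133 * 35.8 = 89.975 m/s
Tip speed ratio:
  TSR = v_tip / v_wind = 89.975 / 12.0 = 7.498

7.498


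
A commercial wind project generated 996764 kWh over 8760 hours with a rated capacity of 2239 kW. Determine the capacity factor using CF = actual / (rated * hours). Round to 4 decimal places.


Capacity factor = actual output / maximum possible output
Maximum possible = rated * hours = 2239 * 8760 = 19613640 kWh
CF = 996764 / 19613640
CF = 0.0508

0.0508


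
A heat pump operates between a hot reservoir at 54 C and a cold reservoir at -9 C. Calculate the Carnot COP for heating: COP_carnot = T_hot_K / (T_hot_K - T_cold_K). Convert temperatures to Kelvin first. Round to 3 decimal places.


Convert to Kelvin:
  T_hot = 54 + 273.15 = 327.15 K
  T_cold = -9 + 273.15 = 264.15 K
Apply Carnot COP formula:
  COP = T_hot_K / (T_hot_K - T_cold_K) = 327.15 / 63.0
  COP = 5.193

5.193


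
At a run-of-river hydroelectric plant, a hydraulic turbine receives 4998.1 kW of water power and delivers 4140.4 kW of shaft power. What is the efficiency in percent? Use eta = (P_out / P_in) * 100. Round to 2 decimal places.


Turbine efficiency = (output power / input power) * 100
eta = (4140.4 / 4998.1) * 100
eta = 82.84%

82.84


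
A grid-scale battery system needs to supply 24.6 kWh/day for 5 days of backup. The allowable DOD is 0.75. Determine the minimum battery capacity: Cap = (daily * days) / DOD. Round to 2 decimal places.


Total energy needed = daily * days = 24.6 * 5 = 123.0 kWh
Account for depth of discharge:
  Cap = total_energy / DOD = 123.0 / 0.75
  Cap = 164.00 kWh

164.00


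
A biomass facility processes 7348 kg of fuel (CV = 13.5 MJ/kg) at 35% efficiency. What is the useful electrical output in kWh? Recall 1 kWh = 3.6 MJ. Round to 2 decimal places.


Total energy = mass * CV = 7348 * 13.5 = 99198.0 MJ
Useful energy = total * eta = 99198.0 * 0.35 = 34719.3 MJ
Convert to kWh: 34719.3 / 3.6
Useful energy = 9644.25 kWh

9644.25


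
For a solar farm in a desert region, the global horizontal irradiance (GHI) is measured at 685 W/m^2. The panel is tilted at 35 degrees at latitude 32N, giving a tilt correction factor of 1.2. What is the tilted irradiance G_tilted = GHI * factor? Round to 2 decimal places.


Identify the given values:
  GHI = 685 W/m^2, tilt correction factor = 1.2
Apply the formula G_tilted = GHI * factor:
  G_tilted = 685 * 1.2
  G_tilted = 822.00 W/m^2

822.00


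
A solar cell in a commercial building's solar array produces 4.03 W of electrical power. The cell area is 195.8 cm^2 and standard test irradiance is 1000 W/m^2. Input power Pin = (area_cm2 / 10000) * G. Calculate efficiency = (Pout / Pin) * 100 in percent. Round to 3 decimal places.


First compute the input power:
  Pin = area_cm2 / 10000 * G = 195.8 / 10000 * 1000 = 19.58 W
Then compute efficiency:
  Efficiency = (Pout / Pin) * 100 = (4.03 / 19.58) * 100
  Efficiency = 20.582%

20.582


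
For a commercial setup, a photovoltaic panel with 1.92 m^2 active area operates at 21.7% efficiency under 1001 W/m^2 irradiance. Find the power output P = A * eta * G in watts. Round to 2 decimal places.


Use the solar power formula P = A * eta * G.
Given: A = 1.92 m^2, eta = 0.217, G = 1001 W/m^2
P = 1.92 * 0.217 * 1001
P = 417.06 W

417.06


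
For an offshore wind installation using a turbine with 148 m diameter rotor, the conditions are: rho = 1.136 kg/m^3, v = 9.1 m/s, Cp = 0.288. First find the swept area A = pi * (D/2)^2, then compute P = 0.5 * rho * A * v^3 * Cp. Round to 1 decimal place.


Step 1 -- Compute swept area:
  A = pi * (D/2)^2 = pi * (148/2)^2 = 17203.36 m^2
Step 2 -- Apply wind power equation:
  P = 0.5 * rho * A * v^3 * Cp
  v^3 = 9.1^3 = 753.571
  P = 0.5 * 1.136 * 17203.36 * 753.571 * 0.288
  P = 2120695.5 W

2120695.5


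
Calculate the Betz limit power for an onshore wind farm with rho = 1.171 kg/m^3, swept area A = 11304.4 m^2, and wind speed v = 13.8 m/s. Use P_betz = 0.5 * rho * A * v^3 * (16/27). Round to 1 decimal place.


The Betz coefficient Cp_max = 16/27 = 0.5926
v^3 = 13.8^3 = 2628.072
P_betz = 0.5 * rho * A * v^3 * Cp_max
P_betz = 0.5 * 1.171 * 11304.4 * 2628.072 * 0.5926
P_betz = 10307845.3 W

10307845.3


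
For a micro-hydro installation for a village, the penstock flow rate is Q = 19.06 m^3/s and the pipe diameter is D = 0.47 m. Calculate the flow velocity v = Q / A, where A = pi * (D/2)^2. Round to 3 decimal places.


Compute pipe cross-sectional area:
  A = pi * (D/2)^2 = pi * (0.47/2)^2 = 0.1735 m^2
Calculate velocity:
  v = Q / A = 19.06 / 0.1735
  v = 109.859 m/s

109.859


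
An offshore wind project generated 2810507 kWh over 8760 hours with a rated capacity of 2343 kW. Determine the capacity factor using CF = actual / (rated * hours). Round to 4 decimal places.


Capacity factor = actual output / maximum possible output
Maximum possible = rated * hours = 2343 * 8760 = 20524680 kWh
CF = 2810507 / 20524680
CF = 0.1369

0.1369


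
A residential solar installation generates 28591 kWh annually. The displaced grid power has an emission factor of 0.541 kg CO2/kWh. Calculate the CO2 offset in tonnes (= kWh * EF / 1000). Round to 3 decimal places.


CO2 offset in kg = generation * emission_factor
CO2 offset = 28591 * 0.541 = 15467.73 kg
Convert to tonnes:
  CO2 offset = 15467.73 / 1000 = 15.468 tonnes

15.468


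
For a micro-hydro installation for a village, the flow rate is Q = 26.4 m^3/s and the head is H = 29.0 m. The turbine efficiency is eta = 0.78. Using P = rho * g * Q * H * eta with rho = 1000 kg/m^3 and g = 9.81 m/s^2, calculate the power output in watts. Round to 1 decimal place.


Apply the hydropower formula P = rho * g * Q * H * eta
rho * g = 1000 * 9.81 = 9810.0
P = 9810.0 * 26.4 * 29.0 * 0.78
P = 5858218.1 W

5858218.1


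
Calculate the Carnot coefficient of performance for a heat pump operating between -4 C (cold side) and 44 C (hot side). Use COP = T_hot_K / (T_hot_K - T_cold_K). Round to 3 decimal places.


Convert to Kelvin:
  T_hot = 44 + 273.15 = 317.15 K
  T_cold = -4 + 273.15 = 269.15 K
Apply Carnot COP formula:
  COP = T_hot_K / (T_hot_K - T_cold_K) = 317.15 / 48.0
  COP = 6.607

6.607


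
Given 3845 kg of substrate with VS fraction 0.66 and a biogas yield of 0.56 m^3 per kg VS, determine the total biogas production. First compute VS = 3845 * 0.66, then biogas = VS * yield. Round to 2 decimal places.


Compute volatile solids:
  VS = mass * VS_fraction = 3845 * 0.66 = 2537.7 kg
Calculate biogas volume:
  Biogas = VS * specific_yield = 2537.7 * 0.56
  Biogas = 1421.11 m^3

1421.11


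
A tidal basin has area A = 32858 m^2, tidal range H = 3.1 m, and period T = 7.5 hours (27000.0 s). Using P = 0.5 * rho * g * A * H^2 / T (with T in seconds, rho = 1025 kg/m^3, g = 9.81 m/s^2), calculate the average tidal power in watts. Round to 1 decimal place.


Convert period to seconds: T = 7.5 * 3600 = 27000.0 s
H^2 = 3.1^2 = 9.61
P = 0.5 * rho * g * A * H^2 / T
P = 0.5 * 1025 * 9.81 * 32858 * 9.61 / 27000.0
P = 58798.1 W

58798.1


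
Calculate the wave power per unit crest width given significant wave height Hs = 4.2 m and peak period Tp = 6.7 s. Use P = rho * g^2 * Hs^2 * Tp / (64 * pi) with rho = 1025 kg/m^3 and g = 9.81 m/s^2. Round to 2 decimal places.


Apply wave power formula:
  g^2 = 9.81^2 = 96.2361
  Hs^2 = 4.2^2 = 17.64
  Numerator = rho * g^2 * Hs^2 * Tp = 1025 * 96.2361 * 17.64 * 6.7 = 11658300.99
  Denominator = 64 * pi = 201.0619
  P = 11658300.99 / 201.0619 = 57983.63 W/m

57983.63


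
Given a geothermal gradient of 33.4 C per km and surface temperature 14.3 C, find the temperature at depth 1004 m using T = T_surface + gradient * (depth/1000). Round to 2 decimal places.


Convert depth to km: 1004 / 1000 = 1.004 km
Temperature increase = gradient * depth_km = 33.4 * 1.004 = 33.53 C
Temperature at depth = T_surface + delta_T = 14.3 + 33.53
T = 47.83 C

47.83


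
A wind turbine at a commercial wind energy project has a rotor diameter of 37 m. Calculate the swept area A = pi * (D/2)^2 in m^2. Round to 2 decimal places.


Compute the rotor radius:
  r = D / 2 = 37 / 2 = 18.5 m
Calculate swept area:
  A = pi * r^2 = pi * 18.5^2
  A = 1075.21 m^2

1075.21


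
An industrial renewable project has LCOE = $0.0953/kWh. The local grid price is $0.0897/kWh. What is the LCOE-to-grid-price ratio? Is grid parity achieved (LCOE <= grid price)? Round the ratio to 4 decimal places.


Compare LCOE to grid price:
  LCOE = $0.0953/kWh, Grid price = $0.0897/kWh
  Ratio = LCOE / grid_price = 0.0953 / 0.0897 = 1.0624
  Grid parity achieved (ratio <= 1)? no

1.0624


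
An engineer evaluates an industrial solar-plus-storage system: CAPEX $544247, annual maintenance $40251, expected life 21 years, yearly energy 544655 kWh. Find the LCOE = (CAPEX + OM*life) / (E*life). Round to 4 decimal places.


Total cost = CAPEX + OM * lifetime = 544247 + 40251 * 21 = 544247 + 845271 = 1389518
Total generation = annual * lifetime = 544655 * 21 = 11437755 kWh
LCOE = 1389518 / 11437755
LCOE = 0.1215 $/kWh

0.1215


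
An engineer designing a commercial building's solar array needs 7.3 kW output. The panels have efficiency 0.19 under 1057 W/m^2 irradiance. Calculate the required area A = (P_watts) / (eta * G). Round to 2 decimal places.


Convert target power to watts: P = 7.3 * 1000 = 7300.0 W
Compute denominator: eta * G = 0.19 * 1057 = 200.83
Required area A = P / (eta * G) = 7300.0 / 200.83
A = 36.35 m^2

36.35
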